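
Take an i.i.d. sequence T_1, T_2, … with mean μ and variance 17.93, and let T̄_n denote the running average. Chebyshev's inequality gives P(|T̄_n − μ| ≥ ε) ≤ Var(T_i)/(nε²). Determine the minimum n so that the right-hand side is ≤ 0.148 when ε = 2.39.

Require 17.93/(n·2.39²) ≤ 0.148, i.e. n ≥ 17.93/(0.148·2.39²) = 21.209.
The smallest integer n is 22.

22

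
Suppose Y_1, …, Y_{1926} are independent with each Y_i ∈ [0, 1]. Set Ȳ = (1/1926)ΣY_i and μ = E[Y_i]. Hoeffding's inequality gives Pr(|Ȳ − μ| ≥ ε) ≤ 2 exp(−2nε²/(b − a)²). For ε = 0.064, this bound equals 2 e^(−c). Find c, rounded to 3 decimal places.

15.778

c = 2nε²/(b − a)² = 2·1926·0.064² / 1² = 15.7778.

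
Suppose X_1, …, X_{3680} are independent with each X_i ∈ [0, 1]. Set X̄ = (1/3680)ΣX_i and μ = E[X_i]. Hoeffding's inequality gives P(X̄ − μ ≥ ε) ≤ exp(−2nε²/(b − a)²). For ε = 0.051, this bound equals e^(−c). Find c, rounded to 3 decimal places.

c = 2nε²/(b − a)² = 2·3680·0.051² / 1² = 19.1434.

19.143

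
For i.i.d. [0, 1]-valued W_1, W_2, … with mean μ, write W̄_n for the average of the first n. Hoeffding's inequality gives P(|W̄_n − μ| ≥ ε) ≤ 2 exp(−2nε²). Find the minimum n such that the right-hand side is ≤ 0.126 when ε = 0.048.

Require 2·exp(−2nε²) ≤ 0.126, i.e. 2nε² ≥ ln(2/0.126) = 2.764621.
So n ≥ 2.764621 / (2·0.048²) = 599.961.
The smallest integer n is 600.

600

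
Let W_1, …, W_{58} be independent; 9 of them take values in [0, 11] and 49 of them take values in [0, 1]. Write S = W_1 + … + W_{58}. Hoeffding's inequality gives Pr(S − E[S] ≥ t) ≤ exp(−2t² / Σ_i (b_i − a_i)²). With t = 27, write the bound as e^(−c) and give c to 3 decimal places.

1.281

Σ(b_i − a_i)² = 9·11² + 49·1² = 1138.
c = 2t² / 1138 = 2·27² / 1138 = 1.2812.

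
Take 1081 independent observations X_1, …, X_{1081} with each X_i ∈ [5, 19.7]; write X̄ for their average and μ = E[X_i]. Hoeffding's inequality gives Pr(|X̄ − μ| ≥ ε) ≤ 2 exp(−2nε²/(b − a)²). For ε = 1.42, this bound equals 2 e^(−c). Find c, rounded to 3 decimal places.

c = 2nε²/(b − a)² = 2·1081·1.42² / 14.7² = 20.1743.

20.174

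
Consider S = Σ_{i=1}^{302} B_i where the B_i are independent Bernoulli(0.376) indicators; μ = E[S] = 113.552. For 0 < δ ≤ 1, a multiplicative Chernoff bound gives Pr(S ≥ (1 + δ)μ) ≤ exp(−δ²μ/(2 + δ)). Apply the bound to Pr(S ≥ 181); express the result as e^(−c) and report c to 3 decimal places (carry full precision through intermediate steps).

Write 181 = (1 + δ)μ, so δ = 181/113.552 − 1 = 0.5939834…
Then the exponent is δ²μ/(2 + δ) = (181 − μ)² / (μ·(2 + δ)) = 15.444583.

15.445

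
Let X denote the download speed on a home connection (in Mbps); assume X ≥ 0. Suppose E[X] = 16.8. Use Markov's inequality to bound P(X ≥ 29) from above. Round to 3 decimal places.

Markov's inequality: for a non-negative random variable, P(X ≥ a) ≤ E[X]/a.
Here E[X] = 16.8 and a = 29, so the bound is 16.8/29 = 0.5793.

0.579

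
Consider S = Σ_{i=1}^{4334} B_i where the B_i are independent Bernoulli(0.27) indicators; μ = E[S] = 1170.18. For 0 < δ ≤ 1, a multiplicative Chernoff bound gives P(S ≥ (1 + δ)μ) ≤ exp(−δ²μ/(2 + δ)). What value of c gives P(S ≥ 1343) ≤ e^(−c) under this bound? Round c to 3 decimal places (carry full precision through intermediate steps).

11.884

Write 1343 = (1 + δ)μ, so δ = 1343/1170.18 − 1 = 0.1476867…
Then the exponent is δ²μ/(2 + δ) = (1343 − μ)² / (μ·(2 + δ)) = 11.884048.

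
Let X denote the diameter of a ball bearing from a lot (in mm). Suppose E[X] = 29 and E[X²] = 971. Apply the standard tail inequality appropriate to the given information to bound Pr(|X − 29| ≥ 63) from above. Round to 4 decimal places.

The first two moments determine the variance, so Chebyshev's inequality is the sharpest standard bound available.
Var(X) = E[X²] − (E[X])² = 971 − 841 = 130.
Chebyshev's inequality: Pr(|X − μ| ≥ t) ≤ Var(X)/t² = 130/3969 = 0.0328.

0.0328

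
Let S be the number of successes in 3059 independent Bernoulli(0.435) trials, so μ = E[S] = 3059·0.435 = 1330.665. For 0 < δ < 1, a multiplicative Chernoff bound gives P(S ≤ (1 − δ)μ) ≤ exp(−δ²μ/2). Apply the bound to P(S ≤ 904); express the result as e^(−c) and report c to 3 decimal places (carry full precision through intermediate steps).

Write 904 = (1 − δ)μ, so δ = 1 − 904/1330.665 = 0.3206404…
Then the exponent is δ²μ/2 = (μ − 904)²/(2μ) = 68.403025.

68.403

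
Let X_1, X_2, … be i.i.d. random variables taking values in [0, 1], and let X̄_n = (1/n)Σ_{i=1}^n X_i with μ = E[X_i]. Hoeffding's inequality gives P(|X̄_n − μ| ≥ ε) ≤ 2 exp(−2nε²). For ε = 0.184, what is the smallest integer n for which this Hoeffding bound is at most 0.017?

71

Require 2·exp(−2nε²) ≤ 0.017, i.e. 2nε² ≥ ln(2/0.017) = 4.767689.
So n ≥ 4.767689 / (2·0.184²) = 70.411.
The smallest integer n is 71.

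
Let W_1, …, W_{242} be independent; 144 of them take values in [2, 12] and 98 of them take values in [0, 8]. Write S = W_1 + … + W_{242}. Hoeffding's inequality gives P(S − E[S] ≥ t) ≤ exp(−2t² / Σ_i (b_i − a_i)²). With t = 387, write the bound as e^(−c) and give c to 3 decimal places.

14.490

Σ(b_i − a_i)² = 144·10² + 98·8² = 20672.
c = 2t² / 20672 = 2·387² / 20672 = 14.4900.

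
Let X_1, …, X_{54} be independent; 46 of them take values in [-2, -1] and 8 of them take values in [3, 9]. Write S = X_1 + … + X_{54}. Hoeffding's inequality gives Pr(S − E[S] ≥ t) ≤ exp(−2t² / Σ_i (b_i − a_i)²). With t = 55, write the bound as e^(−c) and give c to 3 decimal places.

18.114

Σ(b_i − a_i)² = 46·1² + 8·6² = 334.
c = 2t² / 334 = 2·55² / 334 = 18.1138.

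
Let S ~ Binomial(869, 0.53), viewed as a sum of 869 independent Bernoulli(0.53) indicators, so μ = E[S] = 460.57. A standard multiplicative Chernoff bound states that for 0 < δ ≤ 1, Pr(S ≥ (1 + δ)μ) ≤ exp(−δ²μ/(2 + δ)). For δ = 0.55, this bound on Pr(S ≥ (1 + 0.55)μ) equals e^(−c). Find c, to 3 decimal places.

c = δ²μ/(2 + δ) = 0.55²·460.57/(2 + 0.55) = 54.6362.

54.636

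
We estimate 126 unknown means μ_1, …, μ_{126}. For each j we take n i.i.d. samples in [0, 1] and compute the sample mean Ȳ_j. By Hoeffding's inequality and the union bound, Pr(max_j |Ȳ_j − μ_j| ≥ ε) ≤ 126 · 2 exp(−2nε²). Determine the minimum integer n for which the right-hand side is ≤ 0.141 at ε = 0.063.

944

Need 2·126·exp(−2nε²) ≤ 0.141, i.e. exp(−2nε²) ≤ 0.141/252.
So 2nε² ≥ ln(252/0.141) = 7.488424.
Hence n ≥ 7.488424/(2·0.063²) = 943.364.
The smallest integer n is 944.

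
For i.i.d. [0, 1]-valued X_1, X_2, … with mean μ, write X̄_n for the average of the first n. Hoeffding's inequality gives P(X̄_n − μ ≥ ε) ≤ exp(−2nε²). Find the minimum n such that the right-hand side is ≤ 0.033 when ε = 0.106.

Require exp(−2nε²) ≤ 0.033, i.e. 2nε² ≥ ln(1/0.033) = 3.411248.
So n ≥ 3.411248 / (2·0.106²) = 151.800.
The smallest integer n is 152.

152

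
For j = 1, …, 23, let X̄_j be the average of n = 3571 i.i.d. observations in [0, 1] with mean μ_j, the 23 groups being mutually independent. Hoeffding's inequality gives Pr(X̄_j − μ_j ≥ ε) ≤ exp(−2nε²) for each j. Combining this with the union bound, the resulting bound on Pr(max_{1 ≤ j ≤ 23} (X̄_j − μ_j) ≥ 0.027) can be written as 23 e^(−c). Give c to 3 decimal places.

Union bound over the 23 events: Pr(max_{1 ≤ j ≤ 23} (X̄_j − μ_j) ≥ 0.027) ≤ 23·exp(−2nε²) = 23 exp(−2·3571·0.027²).
So c = 2·3571·0.027² = 5.2065.

5.207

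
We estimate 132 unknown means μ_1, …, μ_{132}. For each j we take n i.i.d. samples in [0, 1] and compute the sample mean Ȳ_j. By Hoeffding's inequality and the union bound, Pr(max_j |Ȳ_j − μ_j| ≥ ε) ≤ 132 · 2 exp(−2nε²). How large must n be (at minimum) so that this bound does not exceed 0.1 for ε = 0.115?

Need 2·132·exp(−2nε²) ≤ 0.1, i.e. exp(−2nε²) ≤ 0.1/264.
So 2nε² ≥ ln(264/0.1) = 7.878534.
Hence n ≥ 7.878534/(2·0.115²) = 297.865.
The smallest integer n is 298.

298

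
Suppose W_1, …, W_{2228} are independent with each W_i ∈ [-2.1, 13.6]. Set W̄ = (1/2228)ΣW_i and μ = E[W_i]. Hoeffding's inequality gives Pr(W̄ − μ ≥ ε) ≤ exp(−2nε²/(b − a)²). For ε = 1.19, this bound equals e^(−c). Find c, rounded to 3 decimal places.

c = 2nε²/(b − a)² = 2·2228·1.19² / 15.7² = 25.6000.

25.600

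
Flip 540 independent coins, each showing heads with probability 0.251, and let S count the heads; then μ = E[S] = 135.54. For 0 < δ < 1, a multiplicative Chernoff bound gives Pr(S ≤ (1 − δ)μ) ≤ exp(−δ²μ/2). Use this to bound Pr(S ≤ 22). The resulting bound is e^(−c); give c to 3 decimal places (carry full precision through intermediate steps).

47.555

Write 22 = (1 − δ)μ, so δ = 1 − 22/135.54 = 0.8376863…
Then the exponent is δ²μ/2 = (μ − 22)²/(2μ) = 47.555451.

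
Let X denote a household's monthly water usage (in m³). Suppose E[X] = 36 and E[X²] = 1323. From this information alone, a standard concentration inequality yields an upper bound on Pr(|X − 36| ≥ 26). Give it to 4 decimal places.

0.0399

The first two moments determine the variance, so Chebyshev's inequality is the sharpest standard bound available.
Var(X) = E[X²] − (E[X])² = 1323 − 1296 = 27.
Chebyshev's inequality: Pr(|X − μ| ≥ t) ≤ Var(X)/t² = 27/676 = 0.0399.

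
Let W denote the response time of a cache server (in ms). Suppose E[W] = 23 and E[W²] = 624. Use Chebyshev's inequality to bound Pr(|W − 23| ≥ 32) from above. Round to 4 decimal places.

Var(W) = E[W²] − (E[W])² = 624 − 529 = 95.
Chebyshev's inequality: Pr(|W − μ| ≥ t) ≤ Var(W)/t² = 95/1024 = 0.0928.

0.0928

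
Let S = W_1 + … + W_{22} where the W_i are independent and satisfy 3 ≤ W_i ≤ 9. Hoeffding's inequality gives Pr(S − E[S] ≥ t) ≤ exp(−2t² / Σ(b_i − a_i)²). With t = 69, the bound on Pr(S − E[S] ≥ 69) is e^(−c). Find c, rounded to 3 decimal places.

Σ(b_i − a_i)² = 22·(6)² = 792.
c = 2t²/792 = 2·69²/792 = 12.0227.

12.023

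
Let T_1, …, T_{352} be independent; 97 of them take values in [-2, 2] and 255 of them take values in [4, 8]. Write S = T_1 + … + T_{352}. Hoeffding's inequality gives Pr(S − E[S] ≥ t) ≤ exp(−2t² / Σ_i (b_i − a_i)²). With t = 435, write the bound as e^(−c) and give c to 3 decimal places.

67.196

Σ(b_i − a_i)² = 97·4² + 255·4² = 5632.
c = 2t² / 5632 = 2·435² / 5632 = 67.1964.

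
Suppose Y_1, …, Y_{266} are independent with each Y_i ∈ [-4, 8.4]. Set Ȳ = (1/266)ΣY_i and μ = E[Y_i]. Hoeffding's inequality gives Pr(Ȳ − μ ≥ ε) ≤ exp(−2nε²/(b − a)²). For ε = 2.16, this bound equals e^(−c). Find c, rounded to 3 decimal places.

16.143

c = 2nε²/(b − a)² = 2·266·2.16² / 12.4² = 16.1427.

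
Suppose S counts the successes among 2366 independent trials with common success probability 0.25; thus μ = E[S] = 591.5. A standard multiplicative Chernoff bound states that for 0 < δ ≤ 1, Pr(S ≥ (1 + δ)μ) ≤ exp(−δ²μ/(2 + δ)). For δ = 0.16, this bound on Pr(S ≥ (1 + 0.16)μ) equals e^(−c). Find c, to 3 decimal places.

c = δ²μ/(2 + δ) = 0.16²·591.5/(2 + 0.16) = 7.0104.

7.010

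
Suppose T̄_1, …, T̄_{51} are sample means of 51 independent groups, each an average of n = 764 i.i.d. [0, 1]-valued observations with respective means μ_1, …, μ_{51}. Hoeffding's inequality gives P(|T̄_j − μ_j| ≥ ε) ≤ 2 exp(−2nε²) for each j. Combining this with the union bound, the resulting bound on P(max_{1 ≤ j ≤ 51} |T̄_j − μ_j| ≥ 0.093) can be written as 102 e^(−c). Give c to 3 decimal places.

Union bound over the 51 events: P(max_{1 ≤ j ≤ 51} |T̄_j − μ_j| ≥ 0.093) ≤ 51·2·exp(−2nε²) = 102 exp(−2·764·0.093²).
So c = 2·764·0.093² = 13.2157.

13.216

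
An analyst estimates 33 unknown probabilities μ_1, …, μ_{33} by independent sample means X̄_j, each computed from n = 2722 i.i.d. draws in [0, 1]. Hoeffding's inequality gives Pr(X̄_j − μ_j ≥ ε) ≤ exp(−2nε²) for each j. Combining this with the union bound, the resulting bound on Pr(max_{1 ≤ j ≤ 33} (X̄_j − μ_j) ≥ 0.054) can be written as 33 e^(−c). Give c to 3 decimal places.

Union bound over the 33 events: Pr(max_{1 ≤ j ≤ 33} (X̄_j − μ_j) ≥ 0.054) ≤ 33·exp(−2nε²) = 33 exp(−2·2722·0.054²).
So c = 2·2722·0.054² = 15.8747.

15.875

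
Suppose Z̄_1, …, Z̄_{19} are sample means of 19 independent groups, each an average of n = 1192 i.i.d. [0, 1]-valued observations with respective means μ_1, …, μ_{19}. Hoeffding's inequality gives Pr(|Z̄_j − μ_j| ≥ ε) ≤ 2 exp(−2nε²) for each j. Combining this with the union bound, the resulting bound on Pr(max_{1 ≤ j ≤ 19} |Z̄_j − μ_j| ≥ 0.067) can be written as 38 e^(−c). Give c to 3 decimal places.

10.702

Union bound over the 19 events: Pr(max_{1 ≤ j ≤ 19} |Z̄_j − μ_j| ≥ 0.067) ≤ 19·2·exp(−2nε²) = 38 exp(−2·1192·0.067²).
So c = 2·1192·0.067² = 10.7018.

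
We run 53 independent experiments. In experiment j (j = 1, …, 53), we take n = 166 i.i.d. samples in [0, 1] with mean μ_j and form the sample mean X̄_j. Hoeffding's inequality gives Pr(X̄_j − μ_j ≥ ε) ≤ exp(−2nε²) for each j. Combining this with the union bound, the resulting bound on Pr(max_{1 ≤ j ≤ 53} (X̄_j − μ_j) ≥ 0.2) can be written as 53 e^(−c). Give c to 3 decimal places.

Union bound over the 53 events: Pr(max_{1 ≤ j ≤ 53} (X̄_j − μ_j) ≥ 0.2) ≤ 53·exp(−2nε²) = 53 exp(−2·166·0.2²).
So c = 2·166·0.2² = 13.2800.

13.280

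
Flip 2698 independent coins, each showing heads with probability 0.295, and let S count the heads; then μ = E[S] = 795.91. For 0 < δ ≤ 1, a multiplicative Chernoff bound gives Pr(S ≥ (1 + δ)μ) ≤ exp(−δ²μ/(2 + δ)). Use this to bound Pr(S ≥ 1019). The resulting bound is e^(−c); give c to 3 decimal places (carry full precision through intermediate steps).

Write 1019 = (1 + δ)μ, so δ = 1019/795.91 − 1 = 0.2802955…
Then the exponent is δ²μ/(2 + δ) = (1019 − μ)² / (μ·(2 + δ)) = 27.422378.

27.422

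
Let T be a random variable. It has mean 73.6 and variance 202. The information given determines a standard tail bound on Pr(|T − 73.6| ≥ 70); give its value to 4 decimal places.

0.0412

Mean and variance are known, so Chebyshev's inequality applies.
Chebyshev: Pr(|T − μ| ≥ t) ≤ Var(T)/t².
Bound = 202 / 4900 = 0.0412.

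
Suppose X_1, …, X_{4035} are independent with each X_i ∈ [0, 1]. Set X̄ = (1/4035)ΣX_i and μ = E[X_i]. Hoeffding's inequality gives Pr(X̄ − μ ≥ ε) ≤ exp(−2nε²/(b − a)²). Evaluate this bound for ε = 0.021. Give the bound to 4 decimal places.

Exponent: 2nε²/(b − a)² = 2·4035·0.021² / 1² = 3.55887.
Bound = exp(−3.55887) = 0.02847.

0.0285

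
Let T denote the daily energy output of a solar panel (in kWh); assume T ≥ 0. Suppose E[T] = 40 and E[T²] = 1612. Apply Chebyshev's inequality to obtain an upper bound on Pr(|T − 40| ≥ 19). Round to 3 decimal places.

Var(T) = E[T²] − (E[T])² = 1612 − 1600 = 12.
Chebyshev's inequality: Pr(|T − μ| ≥ t) ≤ Var(T)/t² = 12/361 = 0.0332.

0.033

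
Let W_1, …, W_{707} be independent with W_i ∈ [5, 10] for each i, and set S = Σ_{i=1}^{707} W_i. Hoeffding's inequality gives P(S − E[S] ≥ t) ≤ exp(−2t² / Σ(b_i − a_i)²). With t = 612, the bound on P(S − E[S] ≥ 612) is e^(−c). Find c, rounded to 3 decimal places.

Σ(b_i − a_i)² = 707·(5)² = 17675.
c = 2t²/17675 = 2·612²/17675 = 42.3812.

42.381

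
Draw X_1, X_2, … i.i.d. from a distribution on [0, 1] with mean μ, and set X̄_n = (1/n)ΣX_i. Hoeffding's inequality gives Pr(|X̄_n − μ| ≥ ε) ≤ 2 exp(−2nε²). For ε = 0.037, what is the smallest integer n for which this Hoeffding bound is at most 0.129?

Require 2·exp(−2nε²) ≤ 0.129, i.e. 2nε² ≥ ln(2/0.129) = 2.741090.
So n ≥ 2.741090 / (2·0.037²) = 1001.129.
The smallest integer n is 1002.

1002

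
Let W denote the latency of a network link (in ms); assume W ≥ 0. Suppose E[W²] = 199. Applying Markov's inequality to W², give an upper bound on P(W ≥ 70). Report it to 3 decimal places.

0.041

Since W ≥ 0, the event {W ≥ 70} is the same as {W² ≥ 4900}.
Markov's inequality applied to W² gives P(W² ≥ 4900) ≤ E[W²]/4900 = 199/4900 = 0.0406.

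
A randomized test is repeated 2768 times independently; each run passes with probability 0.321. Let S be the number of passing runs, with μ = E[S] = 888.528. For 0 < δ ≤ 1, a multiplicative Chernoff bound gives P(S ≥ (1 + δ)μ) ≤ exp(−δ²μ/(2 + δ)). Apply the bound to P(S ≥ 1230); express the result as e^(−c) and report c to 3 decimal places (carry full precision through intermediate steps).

55.040

Write 1230 = (1 + δ)μ, so δ = 1230/888.528 − 1 = 0.384312…
Then the exponent is δ²μ/(2 + δ) = (1230 − μ)² / (μ·(2 + δ)) = 55.039691.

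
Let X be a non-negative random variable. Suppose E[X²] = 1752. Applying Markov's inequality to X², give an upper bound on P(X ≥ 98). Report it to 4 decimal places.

Since X ≥ 0, the event {X ≥ 98} is the same as {X² ≥ 9604}.
Markov's inequality applied to X² gives P(X² ≥ 9604) ≤ E[X²]/9604 = 1752/9604 = 0.1824.

0.1824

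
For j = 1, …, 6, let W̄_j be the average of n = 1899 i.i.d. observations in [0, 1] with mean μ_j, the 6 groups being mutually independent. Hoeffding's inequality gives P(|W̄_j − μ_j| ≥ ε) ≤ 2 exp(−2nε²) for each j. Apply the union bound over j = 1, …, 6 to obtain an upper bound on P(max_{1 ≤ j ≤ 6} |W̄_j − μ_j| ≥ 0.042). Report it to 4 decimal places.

0.0148

Per-experiment Hoeffding bound: 2·exp(−2·1899·0.042²) = 2·exp(−6.69967) = 0.0024626.
Union bound over 6 events: 6·0.0024626 = 0.01478.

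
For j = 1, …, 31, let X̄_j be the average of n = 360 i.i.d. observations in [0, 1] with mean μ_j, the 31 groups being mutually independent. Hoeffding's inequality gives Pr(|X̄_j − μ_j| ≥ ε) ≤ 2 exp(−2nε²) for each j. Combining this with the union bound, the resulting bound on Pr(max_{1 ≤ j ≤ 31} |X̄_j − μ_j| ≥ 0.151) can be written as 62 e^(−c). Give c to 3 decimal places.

16.417

Union bound over the 31 events: Pr(max_{1 ≤ j ≤ 31} |X̄_j − μ_j| ≥ 0.151) ≤ 31·2·exp(−2nε²) = 62 exp(−2·360·0.151²).
So c = 2·360·0.151² = 16.4167.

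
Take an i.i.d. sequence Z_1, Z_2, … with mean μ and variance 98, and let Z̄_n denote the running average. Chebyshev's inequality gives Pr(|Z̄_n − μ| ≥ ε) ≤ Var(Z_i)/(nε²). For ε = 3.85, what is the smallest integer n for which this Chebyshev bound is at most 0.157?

43

Require 98/(n·3.85²) ≤ 0.157, i.e. n ≥ 98/(0.157·3.85²) = 42.112.
The smallest integer n is 43.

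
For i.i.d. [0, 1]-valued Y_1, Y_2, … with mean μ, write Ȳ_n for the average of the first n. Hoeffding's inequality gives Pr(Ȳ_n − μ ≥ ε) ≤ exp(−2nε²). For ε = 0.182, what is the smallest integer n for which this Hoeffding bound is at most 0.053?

45

Require exp(−2nε²) ≤ 0.053, i.e. 2nε² ≥ ln(1/0.053) = 2.937463.
So n ≥ 2.937463 / (2·0.182²) = 44.340.
The smallest integer n is 45.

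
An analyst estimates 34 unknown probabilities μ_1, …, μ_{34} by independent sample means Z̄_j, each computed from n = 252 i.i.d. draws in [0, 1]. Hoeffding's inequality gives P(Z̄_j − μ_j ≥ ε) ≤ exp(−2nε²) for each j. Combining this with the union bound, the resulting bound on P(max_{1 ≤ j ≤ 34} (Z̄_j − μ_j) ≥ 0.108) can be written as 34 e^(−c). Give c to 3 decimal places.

5.879

Union bound over the 34 events: P(max_{1 ≤ j ≤ 34} (Z̄_j − μ_j) ≥ 0.108) ≤ 34·exp(−2nε²) = 34 exp(−2·252·0.108²).
So c = 2·252·0.108² = 5.8787.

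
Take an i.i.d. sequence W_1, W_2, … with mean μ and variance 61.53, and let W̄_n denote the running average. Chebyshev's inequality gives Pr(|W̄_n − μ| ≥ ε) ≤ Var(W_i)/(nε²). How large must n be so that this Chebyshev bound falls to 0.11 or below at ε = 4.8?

Require 61.53/(n·4.8²) ≤ 0.11, i.e. n ≥ 61.53/(0.11·4.8²) = 24.278.
The smallest integer n is 25.

25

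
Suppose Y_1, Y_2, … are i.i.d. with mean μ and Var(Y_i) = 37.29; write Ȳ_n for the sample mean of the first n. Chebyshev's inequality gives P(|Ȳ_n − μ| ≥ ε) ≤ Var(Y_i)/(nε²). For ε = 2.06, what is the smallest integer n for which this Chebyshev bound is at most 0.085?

104

Require 37.29/(n·2.06²) ≤ 0.085, i.e. n ≥ 37.29/(0.085·2.06²) = 103.381.
The smallest integer n is 104.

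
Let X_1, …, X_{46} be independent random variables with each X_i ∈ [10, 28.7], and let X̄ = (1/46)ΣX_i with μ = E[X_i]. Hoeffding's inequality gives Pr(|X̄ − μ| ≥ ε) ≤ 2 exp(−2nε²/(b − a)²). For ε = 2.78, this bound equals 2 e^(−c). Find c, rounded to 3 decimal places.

2.033

c = 2nε²/(b − a)² = 2·46·2.78² / 18.7² = 2.0333.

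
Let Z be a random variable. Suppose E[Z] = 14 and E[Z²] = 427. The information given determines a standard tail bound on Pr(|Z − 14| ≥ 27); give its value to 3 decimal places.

0.317

The first two moments determine the variance, so Chebyshev's inequality is the sharpest standard bound available.
Var(Z) = E[Z²] − (E[Z])² = 427 − 196 = 231.
Chebyshev's inequality: Pr(|Z − μ| ≥ t) ≤ Var(Z)/t² = 231/729 = 0.3169.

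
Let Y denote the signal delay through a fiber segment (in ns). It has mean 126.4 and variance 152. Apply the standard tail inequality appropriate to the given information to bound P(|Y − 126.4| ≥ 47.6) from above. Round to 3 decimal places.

Mean and variance are known, so Chebyshev's inequality applies.
Chebyshev: P(|Y − μ| ≥ t) ≤ Var(Y)/t².
Bound = 152 / 2265.76 = 0.0671.

0.067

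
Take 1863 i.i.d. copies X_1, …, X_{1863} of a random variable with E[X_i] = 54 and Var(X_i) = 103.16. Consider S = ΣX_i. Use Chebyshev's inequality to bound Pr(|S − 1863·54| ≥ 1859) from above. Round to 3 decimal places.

Var(S) = n·Var(X_i) = 1863·103.16 = 192187.08.
Chebyshev: Pr(|S − 1863·54| ≥ 1859) ≤ Var(S)/1859² = 192187.08/3455881 = 0.0556.

0.056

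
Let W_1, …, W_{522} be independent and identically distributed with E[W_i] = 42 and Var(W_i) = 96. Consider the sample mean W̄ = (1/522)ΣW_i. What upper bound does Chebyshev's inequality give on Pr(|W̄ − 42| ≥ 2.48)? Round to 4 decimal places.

0.0299

Var(W̄) = Var(W_i)/n = 96/522 = 0.18391.
Chebyshev: Pr(|W̄ − 42| ≥ 2.48) ≤ Var(W̄)/(2.48)² = 96/(522·2.48²) = 0.0299.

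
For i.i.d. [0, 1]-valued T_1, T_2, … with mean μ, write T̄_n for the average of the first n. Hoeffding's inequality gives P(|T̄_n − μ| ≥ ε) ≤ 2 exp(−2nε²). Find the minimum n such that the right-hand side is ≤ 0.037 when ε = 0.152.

87

Require 2·exp(−2nε²) ≤ 0.037, i.e. 2nε² ≥ ln(2/0.037) = 3.989985.
So n ≥ 3.989985 / (2·0.152²) = 86.348.
The smallest integer n is 87.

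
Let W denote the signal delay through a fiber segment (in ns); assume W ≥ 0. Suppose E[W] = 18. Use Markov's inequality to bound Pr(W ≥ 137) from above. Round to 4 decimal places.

0.1314

Markov's inequality: for a non-negative random variable, Pr(W ≥ a) ≤ E[W]/a.
Here E[W] = 18 and a = 137, so the bound is 18/137 = 0.1314.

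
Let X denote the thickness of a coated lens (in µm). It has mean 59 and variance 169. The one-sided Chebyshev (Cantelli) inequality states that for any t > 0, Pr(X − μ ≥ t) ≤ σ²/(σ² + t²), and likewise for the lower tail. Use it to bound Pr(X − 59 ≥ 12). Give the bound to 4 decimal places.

Here σ² = 169 and t = 12, so σ² + t² = 313.
Cantelli's bound: 169/313 = 0.5399.

0.5399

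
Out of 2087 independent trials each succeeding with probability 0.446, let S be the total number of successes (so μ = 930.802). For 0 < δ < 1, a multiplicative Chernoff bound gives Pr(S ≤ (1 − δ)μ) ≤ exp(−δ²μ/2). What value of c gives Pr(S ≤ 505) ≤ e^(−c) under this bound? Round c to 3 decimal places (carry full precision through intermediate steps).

97.393

Write 505 = (1 − δ)μ, so δ = 1 − 505/930.802 = 0.4574571…
Then the exponent is δ²μ/2 = (μ − 505)²/(2μ) = 97.393078.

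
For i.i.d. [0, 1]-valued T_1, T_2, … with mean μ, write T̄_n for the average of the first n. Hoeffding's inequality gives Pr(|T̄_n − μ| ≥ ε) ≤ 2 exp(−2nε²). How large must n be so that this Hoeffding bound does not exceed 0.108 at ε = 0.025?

2336

Require 2·exp(−2nε²) ≤ 0.108, i.e. 2nε² ≥ ln(2/0.108) = 2.918771.
So n ≥ 2.918771 / (2·0.025²) = 2335.017.
The smallest integer n is 2336.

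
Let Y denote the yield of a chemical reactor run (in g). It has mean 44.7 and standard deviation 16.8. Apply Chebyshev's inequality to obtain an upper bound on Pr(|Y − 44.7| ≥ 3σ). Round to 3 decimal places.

0.111

Chebyshev: Pr(|Y − μ| ≥ t) ≤ Var(Y)/t².
Var(Y) = σ² = 16.8² = 282.24.
t = 3·16.8 = 50.4.
Bound = 282.24 / 2540.16 = 0.1111.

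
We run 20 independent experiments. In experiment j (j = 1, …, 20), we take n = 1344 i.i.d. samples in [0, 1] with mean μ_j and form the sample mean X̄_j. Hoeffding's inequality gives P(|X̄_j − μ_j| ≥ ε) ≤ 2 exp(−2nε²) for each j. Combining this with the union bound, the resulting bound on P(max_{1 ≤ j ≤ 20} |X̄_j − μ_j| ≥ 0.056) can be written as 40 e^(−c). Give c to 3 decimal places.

8.430

Union bound over the 20 events: P(max_{1 ≤ j ≤ 20} |X̄_j − μ_j| ≥ 0.056) ≤ 20·2·exp(−2nε²) = 40 exp(−2·1344·0.056²).
So c = 2·1344·0.056² = 8.4296.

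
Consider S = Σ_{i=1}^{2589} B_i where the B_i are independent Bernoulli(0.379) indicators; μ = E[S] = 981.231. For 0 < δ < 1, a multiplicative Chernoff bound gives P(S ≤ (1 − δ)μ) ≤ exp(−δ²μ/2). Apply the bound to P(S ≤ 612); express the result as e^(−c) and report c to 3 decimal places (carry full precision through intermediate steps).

69.470

Write 612 = (1 − δ)μ, so δ = 1 − 612/981.231 = 0.3762937…
Then the exponent is δ²μ/2 = (μ − 612)²/(2μ) = 69.469641.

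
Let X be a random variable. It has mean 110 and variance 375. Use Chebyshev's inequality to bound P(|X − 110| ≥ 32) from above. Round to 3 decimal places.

Chebyshev: P(|X − μ| ≥ t) ≤ Var(X)/t².
Bound = 375 / 1024 = 0.3662.

0.366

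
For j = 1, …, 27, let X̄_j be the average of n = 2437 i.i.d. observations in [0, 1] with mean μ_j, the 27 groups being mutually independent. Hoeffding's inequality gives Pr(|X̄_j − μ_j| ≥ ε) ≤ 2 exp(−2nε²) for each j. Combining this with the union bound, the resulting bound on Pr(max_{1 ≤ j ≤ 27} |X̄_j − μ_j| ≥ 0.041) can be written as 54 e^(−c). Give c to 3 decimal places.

8.193

Union bound over the 27 events: Pr(max_{1 ≤ j ≤ 27} |X̄_j − μ_j| ≥ 0.041) ≤ 27·2·exp(−2nε²) = 54 exp(−2·2437·0.041²).
So c = 2·2437·0.041² = 8.1932.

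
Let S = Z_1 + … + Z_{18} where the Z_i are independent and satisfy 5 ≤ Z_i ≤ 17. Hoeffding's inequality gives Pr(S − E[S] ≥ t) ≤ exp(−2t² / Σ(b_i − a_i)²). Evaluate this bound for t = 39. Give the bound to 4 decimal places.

0.3092

Σ(b_i − a_i)² = 18·(12)² = 2592.
Exponent = 2·39²/2592 = 1.1736.
Bound = exp(−1.1736) = 0.30925.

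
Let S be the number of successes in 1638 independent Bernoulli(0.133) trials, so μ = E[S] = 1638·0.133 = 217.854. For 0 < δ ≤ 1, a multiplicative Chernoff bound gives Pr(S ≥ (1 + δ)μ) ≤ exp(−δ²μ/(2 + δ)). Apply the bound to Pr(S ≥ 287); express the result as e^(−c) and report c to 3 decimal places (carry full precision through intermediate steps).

Write 287 = (1 + δ)μ, so δ = 287/217.854 − 1 = 0.3173961…
Then the exponent is δ²μ/(2 + δ) = (287 − μ)² / (μ·(2 + δ)) = 9.470400.

9.470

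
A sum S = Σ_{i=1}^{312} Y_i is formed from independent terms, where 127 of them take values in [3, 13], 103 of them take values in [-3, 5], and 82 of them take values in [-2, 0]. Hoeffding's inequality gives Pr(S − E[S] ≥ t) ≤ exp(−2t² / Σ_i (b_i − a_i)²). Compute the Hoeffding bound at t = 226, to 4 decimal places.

Σ(b_i − a_i)² = 127·10² + 103·8² + 82·2² = 19620.
Exponent = 2·226² / 19620 = 5.20652.
Bound = exp(−5.20652) = 0.00548.

0.0055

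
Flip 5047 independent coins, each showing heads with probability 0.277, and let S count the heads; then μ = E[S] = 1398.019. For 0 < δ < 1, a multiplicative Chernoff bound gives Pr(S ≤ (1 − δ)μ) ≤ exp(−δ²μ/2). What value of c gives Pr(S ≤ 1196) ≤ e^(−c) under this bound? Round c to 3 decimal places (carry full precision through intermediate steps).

Write 1196 = (1 − δ)μ, so δ = 1 − 1196/1398.019 = 0.1445038…
Then the exponent is δ²μ/2 = (μ − 1196)²/(2μ) = 14.596252.

14.596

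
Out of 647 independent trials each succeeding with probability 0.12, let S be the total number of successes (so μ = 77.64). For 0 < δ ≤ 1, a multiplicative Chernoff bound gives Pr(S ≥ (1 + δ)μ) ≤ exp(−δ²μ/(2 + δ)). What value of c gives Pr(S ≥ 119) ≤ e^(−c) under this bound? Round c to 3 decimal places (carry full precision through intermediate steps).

8.699

Write 119 = (1 + δ)μ, so δ = 119/77.64 − 1 = 0.5327151…
Then the exponent is δ²μ/(2 + δ) = (119 − μ)² / (μ·(2 + δ)) = 8.699398.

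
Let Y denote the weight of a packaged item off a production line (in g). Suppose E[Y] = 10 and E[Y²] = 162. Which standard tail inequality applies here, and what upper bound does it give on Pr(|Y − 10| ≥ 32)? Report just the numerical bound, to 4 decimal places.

The first two moments determine the variance, so Chebyshev's inequality is the sharpest standard bound available.
Var(Y) = E[Y²] − (E[Y])² = 162 − 100 = 62.
Chebyshev's inequality: Pr(|Y − μ| ≥ t) ≤ Var(Y)/t² = 62/1024 = 0.0605.

0.0605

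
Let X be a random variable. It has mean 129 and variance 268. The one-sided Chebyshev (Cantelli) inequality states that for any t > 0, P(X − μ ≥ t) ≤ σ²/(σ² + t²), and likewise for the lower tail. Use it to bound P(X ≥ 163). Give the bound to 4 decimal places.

Here σ² = 268 and t = 34, so σ² + t² = 1424.
Cantelli's bound: 268/1424 = 0.1882.

0.1882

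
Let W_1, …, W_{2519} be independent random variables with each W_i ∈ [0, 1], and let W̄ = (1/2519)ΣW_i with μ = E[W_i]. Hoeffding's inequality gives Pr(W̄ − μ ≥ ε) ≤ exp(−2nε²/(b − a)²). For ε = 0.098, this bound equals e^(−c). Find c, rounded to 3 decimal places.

48.385

c = 2nε²/(b − a)² = 2·2519·0.098² / 1² = 48.3850.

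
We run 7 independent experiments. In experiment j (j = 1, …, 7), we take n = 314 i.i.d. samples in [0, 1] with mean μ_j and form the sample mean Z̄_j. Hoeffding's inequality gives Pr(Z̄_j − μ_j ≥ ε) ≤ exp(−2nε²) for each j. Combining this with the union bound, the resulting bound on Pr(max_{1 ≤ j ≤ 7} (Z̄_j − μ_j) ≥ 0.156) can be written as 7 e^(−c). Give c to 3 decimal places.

15.283

Union bound over the 7 events: Pr(max_{1 ≤ j ≤ 7} (Z̄_j − μ_j) ≥ 0.156) ≤ 7·exp(−2nε²) = 7 exp(−2·314·0.156²).
So c = 2·314·0.156² = 15.2830.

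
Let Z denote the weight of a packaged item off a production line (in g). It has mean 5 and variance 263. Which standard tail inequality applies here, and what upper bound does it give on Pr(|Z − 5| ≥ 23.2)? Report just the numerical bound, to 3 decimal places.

Mean and variance are known, so Chebyshev's inequality applies.
Chebyshev: Pr(|Z − μ| ≥ t) ≤ Var(Z)/t².
Bound = 263 / 538.24 = 0.4886.

0.489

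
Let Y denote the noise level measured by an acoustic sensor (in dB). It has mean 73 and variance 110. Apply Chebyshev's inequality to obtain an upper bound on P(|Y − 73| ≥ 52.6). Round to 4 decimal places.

0.0398

Chebyshev: P(|Y − μ| ≥ t) ≤ Var(Y)/t².
Bound = 110 / 2766.76 = 0.0398.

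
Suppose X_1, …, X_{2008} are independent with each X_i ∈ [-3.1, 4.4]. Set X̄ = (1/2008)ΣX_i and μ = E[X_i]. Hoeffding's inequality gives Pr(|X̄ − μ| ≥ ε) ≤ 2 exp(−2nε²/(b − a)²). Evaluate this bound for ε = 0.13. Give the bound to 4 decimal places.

Exponent: 2nε²/(b − a)² = 2·2008·0.13² / 7.5² = 1.20658.
Bound = 2·exp(−1.20658) = 0.59843.

0.5984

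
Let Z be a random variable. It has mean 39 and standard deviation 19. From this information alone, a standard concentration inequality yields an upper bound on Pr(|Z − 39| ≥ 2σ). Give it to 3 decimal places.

0.250

Mean and variance are known, so Chebyshev's inequality applies.
Chebyshev: Pr(|Z − μ| ≥ t) ≤ Var(Z)/t².
Var(Z) = σ² = 19² = 361.
t = 2·19 = 38.
Bound = 361 / 1444 = 0.2500.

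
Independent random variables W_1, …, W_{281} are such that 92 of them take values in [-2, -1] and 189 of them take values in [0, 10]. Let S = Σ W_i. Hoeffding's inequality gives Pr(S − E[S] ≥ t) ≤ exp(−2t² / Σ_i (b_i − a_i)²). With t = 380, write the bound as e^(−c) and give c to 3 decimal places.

15.206

Σ(b_i − a_i)² = 92·1² + 189·10² = 18992.
c = 2t² / 18992 = 2·380² / 18992 = 15.2064.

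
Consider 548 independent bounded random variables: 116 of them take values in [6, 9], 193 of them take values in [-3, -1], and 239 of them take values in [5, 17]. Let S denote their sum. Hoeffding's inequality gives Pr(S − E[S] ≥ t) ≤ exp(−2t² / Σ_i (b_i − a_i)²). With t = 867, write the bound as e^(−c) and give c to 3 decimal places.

Σ(b_i − a_i)² = 116·3² + 193·2² + 239·12² = 36232.
c = 2t² / 36232 = 2·867² / 36232 = 41.4931.

41.493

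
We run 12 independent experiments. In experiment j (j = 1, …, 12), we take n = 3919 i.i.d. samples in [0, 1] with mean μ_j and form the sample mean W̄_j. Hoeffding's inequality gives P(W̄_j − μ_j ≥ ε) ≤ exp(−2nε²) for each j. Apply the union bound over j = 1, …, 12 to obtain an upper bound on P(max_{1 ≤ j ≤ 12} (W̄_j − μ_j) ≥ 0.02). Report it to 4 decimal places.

Per-experiment Hoeffding bound: exp(−2·3919·0.02²) = exp(−3.13520) = 0.043491.
Union bound over 12 events: 12·0.043491 = 0.52189.

0.5219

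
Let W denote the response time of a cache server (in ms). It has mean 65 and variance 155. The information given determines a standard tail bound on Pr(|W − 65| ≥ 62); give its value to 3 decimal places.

Mean and variance are known, so Chebyshev's inequality applies.
Chebyshev: Pr(|W − μ| ≥ t) ≤ Var(W)/t².
Bound = 155 / 3844 = 0.0403.

0.040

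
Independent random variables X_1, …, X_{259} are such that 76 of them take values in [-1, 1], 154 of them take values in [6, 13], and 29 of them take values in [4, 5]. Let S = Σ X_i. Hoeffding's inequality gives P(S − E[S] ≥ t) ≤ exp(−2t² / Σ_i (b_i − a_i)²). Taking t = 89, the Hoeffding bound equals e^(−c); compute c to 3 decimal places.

2.011

Σ(b_i − a_i)² = 76·2² + 154·7² + 29·1² = 7879.
c = 2t² / 7879 = 2·89² / 7879 = 2.0107.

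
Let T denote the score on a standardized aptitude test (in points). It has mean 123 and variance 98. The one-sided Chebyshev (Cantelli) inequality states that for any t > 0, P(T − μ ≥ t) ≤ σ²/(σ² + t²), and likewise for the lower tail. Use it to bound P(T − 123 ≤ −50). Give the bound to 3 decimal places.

Here σ² = 98 and t = 50, so σ² + t² = 2598.
Cantelli's bound: 98/2598 = 0.0377.

0.038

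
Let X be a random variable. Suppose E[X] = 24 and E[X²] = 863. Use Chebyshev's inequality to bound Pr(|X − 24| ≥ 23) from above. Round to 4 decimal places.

Var(X) = E[X²] − (E[X])² = 863 − 576 = 287.
Chebyshev's inequality: Pr(|X − μ| ≥ t) ≤ Var(X)/t² = 287/529 = 0.5425.

0.5425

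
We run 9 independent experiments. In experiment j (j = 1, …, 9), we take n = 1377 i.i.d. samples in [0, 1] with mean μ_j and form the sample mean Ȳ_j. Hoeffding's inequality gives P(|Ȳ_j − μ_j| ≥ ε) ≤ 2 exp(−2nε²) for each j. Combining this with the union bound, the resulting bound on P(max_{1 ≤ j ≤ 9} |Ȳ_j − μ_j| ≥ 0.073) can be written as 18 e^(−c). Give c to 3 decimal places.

Union bound over the 9 events: P(max_{1 ≤ j ≤ 9} |Ȳ_j − μ_j| ≥ 0.073) ≤ 9·2·exp(−2nε²) = 18 exp(−2·1377·0.073²).
So c = 2·1377·0.073² = 14.6761.

14.676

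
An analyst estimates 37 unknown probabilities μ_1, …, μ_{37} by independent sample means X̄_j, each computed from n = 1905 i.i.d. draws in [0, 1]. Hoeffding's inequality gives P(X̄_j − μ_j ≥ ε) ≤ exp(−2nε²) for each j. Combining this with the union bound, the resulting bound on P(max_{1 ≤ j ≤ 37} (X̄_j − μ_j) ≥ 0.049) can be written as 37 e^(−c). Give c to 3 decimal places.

9.148

Union bound over the 37 events: P(max_{1 ≤ j ≤ 37} (X̄_j − μ_j) ≥ 0.049) ≤ 37·exp(−2nε²) = 37 exp(−2·1905·0.049²).
So c = 2·1905·0.049² = 9.1478.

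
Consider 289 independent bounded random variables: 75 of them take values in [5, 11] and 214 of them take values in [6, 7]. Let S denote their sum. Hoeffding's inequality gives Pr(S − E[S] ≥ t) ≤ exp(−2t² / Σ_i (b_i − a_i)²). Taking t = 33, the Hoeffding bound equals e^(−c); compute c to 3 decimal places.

0.747

Σ(b_i − a_i)² = 75·6² + 214·1² = 2914.
c = 2t² / 2914 = 2·33² / 2914 = 0.7474.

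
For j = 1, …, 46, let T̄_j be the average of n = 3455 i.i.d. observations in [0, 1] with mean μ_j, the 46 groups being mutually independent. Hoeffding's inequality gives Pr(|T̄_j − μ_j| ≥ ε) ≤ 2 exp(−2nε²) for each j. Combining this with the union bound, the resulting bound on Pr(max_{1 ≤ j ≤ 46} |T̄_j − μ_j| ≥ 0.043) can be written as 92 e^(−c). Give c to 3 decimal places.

Union bound over the 46 events: Pr(max_{1 ≤ j ≤ 46} |T̄_j − μ_j| ≥ 0.043) ≤ 46·2·exp(−2nε²) = 92 exp(−2·3455·0.043²).
So c = 2·3455·0.043² = 12.7766.

12.777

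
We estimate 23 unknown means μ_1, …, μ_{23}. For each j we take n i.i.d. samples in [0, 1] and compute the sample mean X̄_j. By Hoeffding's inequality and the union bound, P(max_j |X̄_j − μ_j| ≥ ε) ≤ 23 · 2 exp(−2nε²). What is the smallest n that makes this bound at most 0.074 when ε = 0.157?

Need 2·23·exp(−2nε²) ≤ 0.074, i.e. exp(−2nε²) ≤ 0.074/46.
So 2nε² ≥ ln(46/0.074) = 6.432332.
Hence n ≥ 6.432332/(2·0.157²) = 130.479.
The smallest integer n is 131.

131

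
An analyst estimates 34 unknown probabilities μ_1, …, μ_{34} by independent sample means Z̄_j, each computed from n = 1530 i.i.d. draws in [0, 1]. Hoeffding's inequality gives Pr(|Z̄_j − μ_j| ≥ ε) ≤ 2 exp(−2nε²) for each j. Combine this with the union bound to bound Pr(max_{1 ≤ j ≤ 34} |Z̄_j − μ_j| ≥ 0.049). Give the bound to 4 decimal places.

0.0438

Per-experiment Hoeffding bound: 2·exp(−2·1530·0.049²) = 2·exp(−7.34706) = 0.001289.
Union bound over 34 events: 34·0.001289 = 0.04382.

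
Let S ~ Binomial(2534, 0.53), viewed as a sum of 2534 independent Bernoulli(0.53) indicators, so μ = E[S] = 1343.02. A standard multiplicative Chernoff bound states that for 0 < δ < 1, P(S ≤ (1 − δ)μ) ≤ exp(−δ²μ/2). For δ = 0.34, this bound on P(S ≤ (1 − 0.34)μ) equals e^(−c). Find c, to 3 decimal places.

77.627

c = δ²μ/2 = 0.34²·1343.02/2 = 77.6266.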